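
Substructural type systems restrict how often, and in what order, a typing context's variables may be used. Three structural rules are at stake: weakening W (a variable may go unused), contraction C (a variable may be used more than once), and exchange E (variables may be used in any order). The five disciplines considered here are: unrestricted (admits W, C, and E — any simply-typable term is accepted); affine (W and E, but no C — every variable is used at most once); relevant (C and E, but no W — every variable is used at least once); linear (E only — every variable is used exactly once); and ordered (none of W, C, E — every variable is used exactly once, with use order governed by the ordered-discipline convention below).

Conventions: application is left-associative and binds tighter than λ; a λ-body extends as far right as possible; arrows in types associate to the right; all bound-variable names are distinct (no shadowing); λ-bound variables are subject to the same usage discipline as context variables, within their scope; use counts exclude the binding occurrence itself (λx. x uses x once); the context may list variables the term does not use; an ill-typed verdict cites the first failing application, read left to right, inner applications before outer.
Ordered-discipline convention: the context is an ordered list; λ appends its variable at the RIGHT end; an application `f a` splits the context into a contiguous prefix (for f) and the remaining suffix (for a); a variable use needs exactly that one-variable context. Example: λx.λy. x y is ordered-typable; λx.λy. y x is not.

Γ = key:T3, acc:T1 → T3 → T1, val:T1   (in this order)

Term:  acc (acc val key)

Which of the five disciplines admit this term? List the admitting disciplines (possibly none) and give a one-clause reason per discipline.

admitted by: relevant, unrestricted
use counts: key: 1×; acc: 2×; val: 1×
left-to-right use order: acc, acc, val, key
typing: well-typed at T3 → T1
ordered: ✗ — acc ×2 used more than once (contraction)
linear: ✗ — acc ×2 used more than once (contraction)
affine: ✗ — acc ×2 used more than once (contraction)
relevant: ✓ — key, acc, val: all used, weakening unneeded
unrestricted: ✓ — typability at T3 → T1 is all that's needed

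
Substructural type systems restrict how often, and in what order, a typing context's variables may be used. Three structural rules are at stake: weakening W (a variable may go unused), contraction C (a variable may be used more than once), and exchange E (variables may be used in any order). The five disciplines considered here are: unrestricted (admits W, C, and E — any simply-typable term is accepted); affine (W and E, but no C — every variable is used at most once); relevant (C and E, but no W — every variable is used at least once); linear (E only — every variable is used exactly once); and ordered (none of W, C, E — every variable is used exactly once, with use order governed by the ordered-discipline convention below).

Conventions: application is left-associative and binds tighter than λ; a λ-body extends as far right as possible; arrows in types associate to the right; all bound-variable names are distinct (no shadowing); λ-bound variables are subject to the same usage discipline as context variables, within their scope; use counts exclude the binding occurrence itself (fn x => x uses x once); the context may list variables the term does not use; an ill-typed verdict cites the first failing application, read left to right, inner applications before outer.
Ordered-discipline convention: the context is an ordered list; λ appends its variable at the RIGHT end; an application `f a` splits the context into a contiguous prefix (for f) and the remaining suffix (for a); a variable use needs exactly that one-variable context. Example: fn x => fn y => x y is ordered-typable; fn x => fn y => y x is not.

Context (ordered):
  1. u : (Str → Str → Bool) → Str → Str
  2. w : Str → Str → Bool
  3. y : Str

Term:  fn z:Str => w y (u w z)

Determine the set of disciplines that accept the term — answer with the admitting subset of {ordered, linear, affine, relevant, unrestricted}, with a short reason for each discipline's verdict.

accepted by: relevant, unrestricted
usage: u ×1, w ×2, y ×1, z (bound) ×1
use order (left to right): w, y, u, w, z
typing: well-typed — term : Str → Bool
ordered ✗ (repeated use of w ×2)
linear ✗ (repeated use of w ×2)
affine ✗ (repeated use of w ×2)
relevant ✓ (every one of u, w, y, z appears)
unrestricted ✓ (type-checks (Str → Bool) and nothing is barred)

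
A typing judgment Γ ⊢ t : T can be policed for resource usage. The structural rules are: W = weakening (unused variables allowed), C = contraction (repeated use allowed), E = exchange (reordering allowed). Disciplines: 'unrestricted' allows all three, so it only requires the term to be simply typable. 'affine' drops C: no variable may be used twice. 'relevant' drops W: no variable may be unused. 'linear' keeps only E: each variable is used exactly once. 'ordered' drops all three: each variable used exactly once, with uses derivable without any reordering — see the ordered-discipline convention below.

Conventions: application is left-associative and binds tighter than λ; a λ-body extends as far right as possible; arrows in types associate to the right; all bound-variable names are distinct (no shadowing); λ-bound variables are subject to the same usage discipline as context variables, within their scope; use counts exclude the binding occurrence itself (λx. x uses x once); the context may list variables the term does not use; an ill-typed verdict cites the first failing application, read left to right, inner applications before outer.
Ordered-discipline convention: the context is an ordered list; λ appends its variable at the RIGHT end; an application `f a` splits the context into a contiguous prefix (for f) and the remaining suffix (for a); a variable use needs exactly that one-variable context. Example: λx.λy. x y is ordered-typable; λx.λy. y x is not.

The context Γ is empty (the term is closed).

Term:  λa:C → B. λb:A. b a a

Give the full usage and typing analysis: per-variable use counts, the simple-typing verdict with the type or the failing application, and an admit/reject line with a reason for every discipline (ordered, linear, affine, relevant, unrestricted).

use counts: a (λ-bound) ×2; b (λ-bound) ×1
use order (left to right): b, a, a
typing: ill-typed: non-function type A applied to an argument
ordered: ✗, a type mismatch blocks all five
linear: ✗, the type mismatch rejects it
affine: ✗, not simply typable
relevant: ✗, fails simple typing
unrestricted: ✗, a type mismatch blocks all five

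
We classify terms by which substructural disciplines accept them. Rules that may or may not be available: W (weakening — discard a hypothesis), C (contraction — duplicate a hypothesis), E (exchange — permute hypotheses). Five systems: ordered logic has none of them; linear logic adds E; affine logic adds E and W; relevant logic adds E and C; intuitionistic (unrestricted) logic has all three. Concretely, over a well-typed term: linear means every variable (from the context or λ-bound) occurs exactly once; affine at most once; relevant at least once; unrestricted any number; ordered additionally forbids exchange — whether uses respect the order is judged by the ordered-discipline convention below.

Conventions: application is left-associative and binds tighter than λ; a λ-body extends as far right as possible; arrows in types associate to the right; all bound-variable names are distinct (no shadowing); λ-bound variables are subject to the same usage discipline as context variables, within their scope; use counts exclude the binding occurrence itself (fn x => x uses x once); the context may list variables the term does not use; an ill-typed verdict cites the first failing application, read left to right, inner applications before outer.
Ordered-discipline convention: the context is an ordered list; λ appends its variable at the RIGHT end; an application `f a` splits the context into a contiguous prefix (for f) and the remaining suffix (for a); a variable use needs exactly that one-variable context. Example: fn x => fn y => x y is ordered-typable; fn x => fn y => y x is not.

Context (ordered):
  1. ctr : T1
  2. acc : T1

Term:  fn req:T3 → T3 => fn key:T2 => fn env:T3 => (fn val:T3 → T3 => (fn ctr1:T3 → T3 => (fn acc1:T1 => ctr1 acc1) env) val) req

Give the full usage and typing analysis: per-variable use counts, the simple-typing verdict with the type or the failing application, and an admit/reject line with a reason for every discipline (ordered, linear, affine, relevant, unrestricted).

use counts: ctr: 0×, acc: 0×, req (λ-bound): 1×, key (λ-bound): 0×, env (λ-bound): 1×, val (λ-bound): 1×, ctr1 (λ-bound): 1×, acc1 (λ-bound): 1×
left-to-right use order: ctr1, acc1, env, val, req
typing: ill-typed: an application expects T3 but receives T1
ordered ✗ (a type mismatch blocks all five)
linear ✗ (the type mismatch rejects it)
affine ✗ (not simply typable)
relevant ✗ (fails simple typing)
unrestricted ✗ (a type mismatch blocks all five)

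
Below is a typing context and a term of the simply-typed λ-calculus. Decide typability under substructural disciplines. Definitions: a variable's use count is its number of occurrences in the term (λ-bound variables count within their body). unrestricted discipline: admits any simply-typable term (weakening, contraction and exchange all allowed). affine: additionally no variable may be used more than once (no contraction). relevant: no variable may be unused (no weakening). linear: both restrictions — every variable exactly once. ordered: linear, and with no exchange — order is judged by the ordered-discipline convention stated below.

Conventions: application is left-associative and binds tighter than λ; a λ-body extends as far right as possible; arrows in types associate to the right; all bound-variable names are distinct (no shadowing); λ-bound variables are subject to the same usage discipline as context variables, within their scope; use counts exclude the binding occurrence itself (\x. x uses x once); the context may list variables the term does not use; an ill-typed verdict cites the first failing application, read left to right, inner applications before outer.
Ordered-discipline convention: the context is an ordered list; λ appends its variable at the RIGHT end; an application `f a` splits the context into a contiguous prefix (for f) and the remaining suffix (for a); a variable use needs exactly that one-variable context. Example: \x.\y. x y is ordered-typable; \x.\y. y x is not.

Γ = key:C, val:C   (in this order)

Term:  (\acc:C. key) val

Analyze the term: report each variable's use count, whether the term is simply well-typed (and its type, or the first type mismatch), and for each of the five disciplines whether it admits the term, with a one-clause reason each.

use counts: key=1, val=1, acc [bound]=0
uses in reading order: key, val
typing: well-typed — term : C
ordered ✗ (acc never used (weakening))
linear ✗ (acc never used (weakening))
affine ✓ (no duplicate uses among key, val, acc)
relevant ✗ (acc never used (weakening))
unrestricted ✓ (typability at C is all that's needed)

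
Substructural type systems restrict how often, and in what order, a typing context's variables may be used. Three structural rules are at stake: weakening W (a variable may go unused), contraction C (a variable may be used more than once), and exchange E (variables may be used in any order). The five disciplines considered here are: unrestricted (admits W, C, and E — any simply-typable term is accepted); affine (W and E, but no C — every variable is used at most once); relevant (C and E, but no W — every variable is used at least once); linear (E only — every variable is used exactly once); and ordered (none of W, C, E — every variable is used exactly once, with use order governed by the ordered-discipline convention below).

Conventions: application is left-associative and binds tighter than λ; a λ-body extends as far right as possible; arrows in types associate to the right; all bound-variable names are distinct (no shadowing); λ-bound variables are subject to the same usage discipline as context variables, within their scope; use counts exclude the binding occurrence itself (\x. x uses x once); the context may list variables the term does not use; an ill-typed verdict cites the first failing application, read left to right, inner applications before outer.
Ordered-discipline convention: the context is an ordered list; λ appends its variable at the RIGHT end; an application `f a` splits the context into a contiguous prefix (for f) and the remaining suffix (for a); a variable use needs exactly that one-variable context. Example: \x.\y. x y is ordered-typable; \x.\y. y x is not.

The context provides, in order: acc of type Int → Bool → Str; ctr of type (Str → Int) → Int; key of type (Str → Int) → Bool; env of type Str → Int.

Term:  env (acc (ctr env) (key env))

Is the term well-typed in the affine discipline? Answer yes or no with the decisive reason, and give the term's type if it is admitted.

no — env ×3 used more than once (contraction)
usage: acc: 1; ctr: 1; key: 1; env: 3
left-to-right use order: env, acc, ctr, env, key, env
typing: well-typed — term : Int
across the five disciplines: ordered ✗ · linear ✗ · affine ✗ · relevant ✓ · unrestricted ✓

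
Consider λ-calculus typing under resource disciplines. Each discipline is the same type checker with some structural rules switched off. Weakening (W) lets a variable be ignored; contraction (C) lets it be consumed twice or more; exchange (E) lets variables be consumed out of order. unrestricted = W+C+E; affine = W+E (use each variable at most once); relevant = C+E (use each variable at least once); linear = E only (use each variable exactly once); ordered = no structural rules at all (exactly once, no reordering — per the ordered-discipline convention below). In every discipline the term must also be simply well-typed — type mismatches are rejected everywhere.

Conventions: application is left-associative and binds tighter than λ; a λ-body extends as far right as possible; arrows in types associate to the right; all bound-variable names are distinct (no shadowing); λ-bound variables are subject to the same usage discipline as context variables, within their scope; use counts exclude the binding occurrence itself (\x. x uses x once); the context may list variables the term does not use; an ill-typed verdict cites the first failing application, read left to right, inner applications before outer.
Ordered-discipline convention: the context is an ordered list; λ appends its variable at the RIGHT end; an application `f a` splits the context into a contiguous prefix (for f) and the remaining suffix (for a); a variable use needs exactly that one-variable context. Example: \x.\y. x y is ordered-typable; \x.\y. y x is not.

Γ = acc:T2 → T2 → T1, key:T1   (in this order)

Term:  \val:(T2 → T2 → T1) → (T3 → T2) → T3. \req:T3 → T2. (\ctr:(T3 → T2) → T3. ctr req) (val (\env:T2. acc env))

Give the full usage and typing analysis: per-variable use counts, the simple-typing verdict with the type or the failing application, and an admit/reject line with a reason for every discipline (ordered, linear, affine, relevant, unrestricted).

usage: acc: 1, key: 0, val (bound): 1, req (bound): 1, ctr (bound): 1, env (bound): 1
left-to-right use order: ctr, req, val, acc, env
typing: well-typed at ((T2 → T2 → T1) → (T3 → T2) → T3) → (T3 → T2) → T3
ordered: ✗, unused: key — weakening required
linear: ✗, unused: key — weakening required
affine: ✓, at most one use each (acc, key, val, req, ctr, env)
relevant: ✗, unused: key — weakening required
unrestricted: ✓, well-typed at ((T2 → T2 → T1) → (T3 → T2) → T3) → (T3 → T2) → T3; no restrictions here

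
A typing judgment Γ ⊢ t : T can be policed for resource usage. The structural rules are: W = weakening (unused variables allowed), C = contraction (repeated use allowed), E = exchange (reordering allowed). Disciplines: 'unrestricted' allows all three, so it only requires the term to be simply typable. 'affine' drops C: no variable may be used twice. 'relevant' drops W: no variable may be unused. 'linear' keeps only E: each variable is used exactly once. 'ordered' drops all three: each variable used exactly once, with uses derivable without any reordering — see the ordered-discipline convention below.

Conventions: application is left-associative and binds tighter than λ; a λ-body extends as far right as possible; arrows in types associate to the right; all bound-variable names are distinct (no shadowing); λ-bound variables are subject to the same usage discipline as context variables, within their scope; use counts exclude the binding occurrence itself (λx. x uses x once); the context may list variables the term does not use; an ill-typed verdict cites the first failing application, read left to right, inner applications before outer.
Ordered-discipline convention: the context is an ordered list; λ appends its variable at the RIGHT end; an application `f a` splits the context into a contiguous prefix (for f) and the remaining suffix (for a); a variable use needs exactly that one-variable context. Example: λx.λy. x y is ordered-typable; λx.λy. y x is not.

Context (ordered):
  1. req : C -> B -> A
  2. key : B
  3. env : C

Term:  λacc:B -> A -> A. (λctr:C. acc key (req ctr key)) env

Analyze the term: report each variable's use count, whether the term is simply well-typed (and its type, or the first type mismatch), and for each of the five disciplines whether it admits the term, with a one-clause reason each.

use counts: req=1; key=2; env=1; acc (bound)=1; ctr (bound)=1
left-to-right use order: acc, key, req, ctr, key, env
typing: ✓ — (B -> A -> A) -> A
ordered: ✗, uses contraction: key ×2
linear: ✗, uses contraction: key ×2
affine: ✗, uses contraction: key ×2
relevant: ✓, req, key, env, acc, ctr: all used, weakening unneeded
unrestricted: ✓, type-checks ((B -> A -> A) -> A) and nothing is barred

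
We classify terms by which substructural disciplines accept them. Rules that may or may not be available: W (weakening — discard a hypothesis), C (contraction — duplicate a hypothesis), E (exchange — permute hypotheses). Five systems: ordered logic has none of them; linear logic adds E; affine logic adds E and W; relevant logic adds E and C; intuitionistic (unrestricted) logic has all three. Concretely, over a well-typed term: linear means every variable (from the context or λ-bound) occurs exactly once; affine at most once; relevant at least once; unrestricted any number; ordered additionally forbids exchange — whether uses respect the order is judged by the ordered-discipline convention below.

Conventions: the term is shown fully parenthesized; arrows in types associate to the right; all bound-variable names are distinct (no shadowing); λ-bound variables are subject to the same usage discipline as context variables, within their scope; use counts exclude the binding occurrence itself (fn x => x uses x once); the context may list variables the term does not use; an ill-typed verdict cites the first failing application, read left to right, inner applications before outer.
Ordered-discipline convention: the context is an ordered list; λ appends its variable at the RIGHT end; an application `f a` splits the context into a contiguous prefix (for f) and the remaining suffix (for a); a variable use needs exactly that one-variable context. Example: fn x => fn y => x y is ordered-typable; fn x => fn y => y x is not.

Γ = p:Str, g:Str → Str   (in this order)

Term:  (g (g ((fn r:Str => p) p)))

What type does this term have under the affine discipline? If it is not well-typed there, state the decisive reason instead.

not well-typed under affine — uses contraction: p ×2, g ×2
usage: p=2; g=2; r (λ-bound)=0
use order (left to right): g, g, p, p
typing: ✓ — Str
summary: ordered ✗ · linear ✗ · affine ✗ · relevant ✗ · unrestricted ✓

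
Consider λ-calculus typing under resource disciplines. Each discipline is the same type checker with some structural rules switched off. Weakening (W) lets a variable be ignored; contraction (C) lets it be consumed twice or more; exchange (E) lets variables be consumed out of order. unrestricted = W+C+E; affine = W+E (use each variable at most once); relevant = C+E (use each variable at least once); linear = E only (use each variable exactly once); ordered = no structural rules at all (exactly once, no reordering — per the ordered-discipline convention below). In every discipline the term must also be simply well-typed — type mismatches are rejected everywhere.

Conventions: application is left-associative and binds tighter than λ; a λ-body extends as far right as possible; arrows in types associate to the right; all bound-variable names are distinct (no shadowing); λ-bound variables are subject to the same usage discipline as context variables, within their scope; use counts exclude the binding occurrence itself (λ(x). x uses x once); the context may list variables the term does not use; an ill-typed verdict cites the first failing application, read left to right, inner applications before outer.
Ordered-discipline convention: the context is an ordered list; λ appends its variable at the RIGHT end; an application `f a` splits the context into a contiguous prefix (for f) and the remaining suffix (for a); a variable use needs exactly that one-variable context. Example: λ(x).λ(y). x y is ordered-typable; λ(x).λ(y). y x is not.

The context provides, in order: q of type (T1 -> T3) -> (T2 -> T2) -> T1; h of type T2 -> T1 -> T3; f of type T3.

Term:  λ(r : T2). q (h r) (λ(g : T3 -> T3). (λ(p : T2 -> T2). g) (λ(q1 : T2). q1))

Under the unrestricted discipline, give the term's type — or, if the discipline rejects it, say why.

not well-typed under unrestricted — the type mismatch rejects it
usage: q=1; h=1; f=0; r [bound]=1; g [bound]=1; p [bound]=0; q1 [bound]=1
use order (left to right): q, h, r, g, q1
typing: ill-typed: an application expects T2 -> T2 but receives (T3 -> T3) -> T3 -> T3
across the five disciplines: ordered ✗ · linear ✗ · affine ✗ · relevant ✗ · unrestricted ✗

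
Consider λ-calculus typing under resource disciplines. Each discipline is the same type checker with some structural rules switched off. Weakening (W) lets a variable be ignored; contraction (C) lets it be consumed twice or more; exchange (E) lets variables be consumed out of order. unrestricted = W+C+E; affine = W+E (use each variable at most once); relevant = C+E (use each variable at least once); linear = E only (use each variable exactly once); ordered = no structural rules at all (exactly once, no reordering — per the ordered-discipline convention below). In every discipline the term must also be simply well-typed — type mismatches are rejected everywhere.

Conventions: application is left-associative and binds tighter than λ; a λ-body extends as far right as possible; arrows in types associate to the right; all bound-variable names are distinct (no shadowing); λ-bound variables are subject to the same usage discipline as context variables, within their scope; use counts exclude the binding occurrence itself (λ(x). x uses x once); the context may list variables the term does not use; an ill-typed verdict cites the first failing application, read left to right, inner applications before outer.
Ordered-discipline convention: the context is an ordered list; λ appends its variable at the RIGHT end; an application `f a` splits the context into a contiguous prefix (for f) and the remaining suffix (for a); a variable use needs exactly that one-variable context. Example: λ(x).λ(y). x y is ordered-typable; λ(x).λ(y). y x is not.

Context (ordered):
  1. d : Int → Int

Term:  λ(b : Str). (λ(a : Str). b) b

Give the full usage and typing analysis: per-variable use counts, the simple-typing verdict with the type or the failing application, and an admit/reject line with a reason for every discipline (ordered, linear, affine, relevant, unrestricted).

counts: d: 0; b (λ-bound): 2; a (λ-bound): 0
order of uses: b, b
typing: ✓ — Str → Str
ordered: ✗ — uses contraction: b ×2; d, a left unused
linear: ✗ — uses contraction: b ×2; d, a left unused
affine: ✗ — uses contraction: b ×2
relevant: ✗ — d, a left unused
unrestricted: ✓ — typability at Str → Str is all that's needed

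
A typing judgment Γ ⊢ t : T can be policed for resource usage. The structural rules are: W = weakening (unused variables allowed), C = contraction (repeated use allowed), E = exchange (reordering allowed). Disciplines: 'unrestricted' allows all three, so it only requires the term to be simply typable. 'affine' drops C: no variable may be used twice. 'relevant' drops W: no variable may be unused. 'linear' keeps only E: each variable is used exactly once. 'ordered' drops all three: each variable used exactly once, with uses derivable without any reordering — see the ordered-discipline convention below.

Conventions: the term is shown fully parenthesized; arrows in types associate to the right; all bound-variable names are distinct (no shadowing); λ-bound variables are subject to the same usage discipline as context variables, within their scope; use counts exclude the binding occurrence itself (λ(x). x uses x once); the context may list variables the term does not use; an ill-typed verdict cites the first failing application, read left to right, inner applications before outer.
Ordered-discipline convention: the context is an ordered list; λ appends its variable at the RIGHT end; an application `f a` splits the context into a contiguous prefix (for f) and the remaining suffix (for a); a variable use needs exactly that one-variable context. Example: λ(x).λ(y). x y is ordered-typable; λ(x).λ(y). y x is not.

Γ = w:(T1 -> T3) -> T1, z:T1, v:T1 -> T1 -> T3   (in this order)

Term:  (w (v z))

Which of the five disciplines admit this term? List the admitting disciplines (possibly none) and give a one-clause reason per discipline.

admitted in: linear, affine, relevant, unrestricted
usage: w: 1, z: 1, v: 1
order of uses: w, v, z
typing: well-typed — term : T1
ordered ✗ (no contiguous prefix/suffix split fits w, v, z)
linear ✓ (single use per variable (w, z, v))
affine ✓ (at most one use each (w, z, v))
relevant ✓ (w, z, v: all used, weakening unneeded)
unrestricted ✓ (well-typed at T1; no restrictions here)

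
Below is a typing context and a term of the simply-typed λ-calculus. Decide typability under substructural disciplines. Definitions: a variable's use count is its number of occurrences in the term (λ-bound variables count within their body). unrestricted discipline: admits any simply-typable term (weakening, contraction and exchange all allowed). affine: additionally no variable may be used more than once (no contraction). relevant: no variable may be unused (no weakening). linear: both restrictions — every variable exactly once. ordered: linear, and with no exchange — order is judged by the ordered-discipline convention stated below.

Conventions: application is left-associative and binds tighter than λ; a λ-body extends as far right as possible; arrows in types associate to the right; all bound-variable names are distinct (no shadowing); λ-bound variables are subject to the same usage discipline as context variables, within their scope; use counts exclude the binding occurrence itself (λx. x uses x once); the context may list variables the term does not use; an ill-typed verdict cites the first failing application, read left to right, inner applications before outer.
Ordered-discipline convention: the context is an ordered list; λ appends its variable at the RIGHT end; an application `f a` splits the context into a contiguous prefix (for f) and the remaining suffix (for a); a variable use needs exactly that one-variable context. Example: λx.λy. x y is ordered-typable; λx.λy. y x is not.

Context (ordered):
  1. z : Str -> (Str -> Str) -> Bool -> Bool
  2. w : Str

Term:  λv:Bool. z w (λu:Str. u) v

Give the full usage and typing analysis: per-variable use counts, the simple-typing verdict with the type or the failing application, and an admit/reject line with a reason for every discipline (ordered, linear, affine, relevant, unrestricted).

use counts: z ×1; w ×1; v (λ-bound) ×1; u (λ-bound) ×1
uses in reading order: z, w, u, v
typing: well-typed at Bool -> Bool
ordered: ✓ — single-use (z, w, v, u), ordered derivation ok
linear: ✓ — exactly-once usage across z, w, v, u
affine: ✓ — none of z, w, v, u used more than once
relevant: ✓ — none of z, w, v, u goes unused
unrestricted: ✓ — well-typed at Bool -> Bool; no restrictions here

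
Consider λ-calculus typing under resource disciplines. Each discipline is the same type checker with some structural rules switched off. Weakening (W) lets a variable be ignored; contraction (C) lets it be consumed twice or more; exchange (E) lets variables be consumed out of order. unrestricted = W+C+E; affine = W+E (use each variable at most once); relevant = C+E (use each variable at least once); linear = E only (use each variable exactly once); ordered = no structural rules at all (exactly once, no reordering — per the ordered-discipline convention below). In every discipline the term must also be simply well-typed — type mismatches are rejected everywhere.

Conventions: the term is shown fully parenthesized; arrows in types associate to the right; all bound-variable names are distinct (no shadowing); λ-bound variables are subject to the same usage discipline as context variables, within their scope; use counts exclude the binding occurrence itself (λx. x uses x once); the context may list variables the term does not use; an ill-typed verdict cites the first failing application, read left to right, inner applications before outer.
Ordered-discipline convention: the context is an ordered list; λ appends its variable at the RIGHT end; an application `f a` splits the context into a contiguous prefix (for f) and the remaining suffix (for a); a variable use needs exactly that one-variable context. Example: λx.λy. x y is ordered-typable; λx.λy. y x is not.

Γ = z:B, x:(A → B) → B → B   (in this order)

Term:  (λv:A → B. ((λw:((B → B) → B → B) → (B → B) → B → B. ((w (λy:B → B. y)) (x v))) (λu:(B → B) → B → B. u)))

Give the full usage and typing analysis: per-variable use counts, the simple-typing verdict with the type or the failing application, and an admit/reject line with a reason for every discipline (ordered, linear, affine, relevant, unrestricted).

use counts: z: 0×, x: 1×, v [bound]: 1×, w [bound]: 1×, y [bound]: 1×, u [bound]: 1×
left-to-right use order: w, y, x, v, u
typing: well-typed at (A → B) → B → B
ordered: ✗, z never used (weakening)
linear: ✗, z never used (weakening)
affine: ✓, no duplicate uses among z, x, v, w, y, u
relevant: ✗, z never used (weakening)
unrestricted: ✓, simply typable at (A → B) → B → B; W, C, E all held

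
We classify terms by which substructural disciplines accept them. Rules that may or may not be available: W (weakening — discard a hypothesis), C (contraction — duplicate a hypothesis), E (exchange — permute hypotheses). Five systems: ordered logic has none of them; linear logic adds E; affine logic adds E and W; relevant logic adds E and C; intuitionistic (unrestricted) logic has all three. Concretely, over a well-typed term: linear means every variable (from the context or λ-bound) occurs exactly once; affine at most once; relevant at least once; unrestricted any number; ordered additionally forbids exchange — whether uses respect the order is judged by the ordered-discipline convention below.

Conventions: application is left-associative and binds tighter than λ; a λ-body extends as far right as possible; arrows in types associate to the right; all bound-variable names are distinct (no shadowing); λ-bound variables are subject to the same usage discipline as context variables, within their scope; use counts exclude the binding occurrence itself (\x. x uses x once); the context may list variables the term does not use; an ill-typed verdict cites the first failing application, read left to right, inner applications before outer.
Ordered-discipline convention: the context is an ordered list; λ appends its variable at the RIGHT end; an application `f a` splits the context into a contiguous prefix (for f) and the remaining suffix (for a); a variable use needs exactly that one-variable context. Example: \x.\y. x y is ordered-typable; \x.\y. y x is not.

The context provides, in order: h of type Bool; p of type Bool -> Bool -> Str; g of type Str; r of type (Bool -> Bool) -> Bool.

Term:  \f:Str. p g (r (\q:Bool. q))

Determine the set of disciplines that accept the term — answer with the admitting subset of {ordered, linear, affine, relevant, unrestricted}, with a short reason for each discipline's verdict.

accepted by: none
counts: h: 0; p: 1; g: 1; r: 1; f [bound]: 0; q [bound]: 1
use order (left to right): p, g, r, q
typing: ill-typed: an argument Str mismatches the expected Bool
ordered ✗ (fails simple typing)
linear ✗ (a type mismatch blocks all five)
affine ✗ (the type mismatch rejects it)
relevant ✗ (not simply typable)
unrestricted ✗ (fails simple typing)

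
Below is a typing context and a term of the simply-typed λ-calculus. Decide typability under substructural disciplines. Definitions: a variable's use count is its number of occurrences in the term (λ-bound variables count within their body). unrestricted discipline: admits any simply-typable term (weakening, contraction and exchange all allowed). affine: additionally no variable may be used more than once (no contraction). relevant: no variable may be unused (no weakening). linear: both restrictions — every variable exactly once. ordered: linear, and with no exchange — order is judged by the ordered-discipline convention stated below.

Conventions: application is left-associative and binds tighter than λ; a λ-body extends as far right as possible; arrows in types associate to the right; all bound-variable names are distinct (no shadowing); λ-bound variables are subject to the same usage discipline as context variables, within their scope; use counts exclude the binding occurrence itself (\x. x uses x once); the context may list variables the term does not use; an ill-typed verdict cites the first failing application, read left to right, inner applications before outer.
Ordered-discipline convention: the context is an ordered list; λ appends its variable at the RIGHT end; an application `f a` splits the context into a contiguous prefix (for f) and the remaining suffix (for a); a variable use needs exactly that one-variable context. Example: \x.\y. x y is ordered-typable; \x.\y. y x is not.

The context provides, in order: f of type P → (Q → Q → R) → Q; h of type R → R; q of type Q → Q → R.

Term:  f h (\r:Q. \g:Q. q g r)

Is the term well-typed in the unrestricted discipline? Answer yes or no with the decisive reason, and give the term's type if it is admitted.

no — the type mismatch rejects it
usage: f: 1, h: 1, q: 1, r [bound]: 1, g [bound]: 1
order of uses: f, h, q, g, r
typing: ill-typed: argument of type R → R where P is required
all disciplines: ordered ✗; linear ✗; affine ✗; relevant ✗; unrestricted ✗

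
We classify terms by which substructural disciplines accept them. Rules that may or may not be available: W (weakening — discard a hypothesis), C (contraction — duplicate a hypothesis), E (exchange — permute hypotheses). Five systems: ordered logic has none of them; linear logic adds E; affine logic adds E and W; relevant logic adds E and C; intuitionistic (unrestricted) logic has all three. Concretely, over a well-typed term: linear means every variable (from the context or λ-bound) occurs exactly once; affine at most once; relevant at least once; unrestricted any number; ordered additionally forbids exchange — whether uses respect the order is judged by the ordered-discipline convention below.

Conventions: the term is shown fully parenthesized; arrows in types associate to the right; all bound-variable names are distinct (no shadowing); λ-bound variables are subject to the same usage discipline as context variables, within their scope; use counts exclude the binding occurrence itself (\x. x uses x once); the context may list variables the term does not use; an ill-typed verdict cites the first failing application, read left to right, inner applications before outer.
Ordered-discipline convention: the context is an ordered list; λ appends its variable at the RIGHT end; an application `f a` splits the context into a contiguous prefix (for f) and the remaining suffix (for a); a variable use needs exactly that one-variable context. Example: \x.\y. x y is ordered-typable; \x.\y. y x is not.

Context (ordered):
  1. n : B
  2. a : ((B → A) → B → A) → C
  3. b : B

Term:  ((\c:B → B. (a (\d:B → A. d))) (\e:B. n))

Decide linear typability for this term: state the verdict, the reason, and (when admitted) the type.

no — b, c, e left unused
counts: n ×1, a ×1, b ×0, c (bound) ×0, d (bound) ×1, e (bound) ×0
order of uses: a, d, n
typing: well-typed — term : C
per-discipline verdicts: ordered ✗, linear ✗, affine ✓, relevant ✗, unrestricted ✓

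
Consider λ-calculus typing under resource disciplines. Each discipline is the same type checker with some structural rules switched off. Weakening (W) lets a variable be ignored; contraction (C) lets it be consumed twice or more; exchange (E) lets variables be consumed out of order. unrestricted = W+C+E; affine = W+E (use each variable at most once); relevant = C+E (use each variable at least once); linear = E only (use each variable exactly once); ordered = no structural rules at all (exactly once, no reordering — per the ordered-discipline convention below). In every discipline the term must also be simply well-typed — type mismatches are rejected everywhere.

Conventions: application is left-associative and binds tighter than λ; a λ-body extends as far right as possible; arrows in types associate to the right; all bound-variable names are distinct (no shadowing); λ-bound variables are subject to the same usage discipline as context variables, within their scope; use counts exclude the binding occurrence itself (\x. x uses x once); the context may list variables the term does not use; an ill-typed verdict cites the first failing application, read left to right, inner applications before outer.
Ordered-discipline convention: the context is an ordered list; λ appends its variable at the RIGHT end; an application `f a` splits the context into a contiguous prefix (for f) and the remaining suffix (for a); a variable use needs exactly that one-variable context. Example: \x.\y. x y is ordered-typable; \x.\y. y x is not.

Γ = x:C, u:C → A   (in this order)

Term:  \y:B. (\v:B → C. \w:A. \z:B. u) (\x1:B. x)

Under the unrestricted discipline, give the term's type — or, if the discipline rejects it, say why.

term : B → A → B → C → A
counts: x: 1×; u: 1×; y (bound): 0×; v (bound): 0×; w (bound): 0×; z (bound): 0×; x1 (bound): 0×
uses in reading order: u, x
typing: well-typed — term : B → A → B → C → A
summary: ordered ✗ · linear ✗ · affine ✓ · relevant ✗ · unrestricted ✓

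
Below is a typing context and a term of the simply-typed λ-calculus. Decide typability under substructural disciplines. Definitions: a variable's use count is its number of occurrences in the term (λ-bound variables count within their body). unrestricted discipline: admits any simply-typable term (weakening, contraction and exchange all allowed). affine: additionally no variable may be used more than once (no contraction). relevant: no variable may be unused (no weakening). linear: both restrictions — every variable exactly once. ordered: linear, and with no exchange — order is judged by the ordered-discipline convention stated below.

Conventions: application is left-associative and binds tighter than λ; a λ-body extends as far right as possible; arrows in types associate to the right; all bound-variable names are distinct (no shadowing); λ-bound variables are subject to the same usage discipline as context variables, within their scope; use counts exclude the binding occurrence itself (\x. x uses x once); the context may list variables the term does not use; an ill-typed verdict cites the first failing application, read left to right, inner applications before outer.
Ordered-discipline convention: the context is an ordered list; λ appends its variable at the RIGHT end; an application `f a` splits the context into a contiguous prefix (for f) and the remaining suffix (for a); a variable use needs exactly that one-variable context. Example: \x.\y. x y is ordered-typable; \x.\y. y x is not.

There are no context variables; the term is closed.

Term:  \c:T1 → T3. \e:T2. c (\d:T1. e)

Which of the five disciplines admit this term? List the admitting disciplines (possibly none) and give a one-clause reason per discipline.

accepted by: none
variable uses: c (bound) ×1, e (bound) ×1, d (bound) ×0
uses in reading order: c, e
typing: ill-typed: an application expects T1 but receives T1 → T2
ordered: ✗ — a type mismatch blocks all five
linear: ✗ — the type mismatch rejects it
affine: ✗ — not simply typable
relevant: ✗ — fails simple typing
unrestricted: ✗ — a type mismatch blocks all five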